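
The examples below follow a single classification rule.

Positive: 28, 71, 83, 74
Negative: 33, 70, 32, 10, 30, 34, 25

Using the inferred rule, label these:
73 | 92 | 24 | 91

A rule that fits every label: digit sum ≥ 8 — true of each 'Positive' example, false of each 'Negative' one.
73: Positive (digit sum 7+3 = 10). 92: Positive (digit sum 9+2 = 11). 24: Negative (digit sum 2+4 = 6). 91: Positive (digit sum 9+1 = 10).

Positive, Positive, Negative, Positive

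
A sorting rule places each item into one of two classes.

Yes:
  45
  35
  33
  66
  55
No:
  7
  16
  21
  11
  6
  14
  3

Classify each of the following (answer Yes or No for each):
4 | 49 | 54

No, Yes, Yes

Every 'Yes' example satisfies: at least 33. None of the 'No' examples do.
4 — 4 < 33, hence No. 49 — 49 ≥ 33, hence Yes. 54 — 54 ≥ 33, hence Yes.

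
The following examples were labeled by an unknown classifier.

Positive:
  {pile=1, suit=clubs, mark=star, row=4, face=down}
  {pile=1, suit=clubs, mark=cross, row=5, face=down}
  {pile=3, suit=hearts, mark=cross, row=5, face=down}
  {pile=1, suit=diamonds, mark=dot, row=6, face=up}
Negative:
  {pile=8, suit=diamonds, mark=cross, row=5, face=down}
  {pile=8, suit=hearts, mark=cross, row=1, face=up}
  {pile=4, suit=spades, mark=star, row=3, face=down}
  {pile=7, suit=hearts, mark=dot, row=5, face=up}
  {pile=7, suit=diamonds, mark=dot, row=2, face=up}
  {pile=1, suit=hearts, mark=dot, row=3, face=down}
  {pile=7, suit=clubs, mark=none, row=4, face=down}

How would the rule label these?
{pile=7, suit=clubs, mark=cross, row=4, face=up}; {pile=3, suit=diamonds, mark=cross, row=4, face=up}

Negative, Positive

All 'Positive' examples share one property — row ≥ 4 AND pile ≤ 3 — and every 'Negative' example lacks it.
{pile=7, suit=clubs, mark=cross, row=4, face=up}: row = 4, pile = 7, doesn't match → Negative. {pile=3, suit=diamonds, mark=cross, row=4, face=up}: row = 4, pile = 3, checks out → Positive.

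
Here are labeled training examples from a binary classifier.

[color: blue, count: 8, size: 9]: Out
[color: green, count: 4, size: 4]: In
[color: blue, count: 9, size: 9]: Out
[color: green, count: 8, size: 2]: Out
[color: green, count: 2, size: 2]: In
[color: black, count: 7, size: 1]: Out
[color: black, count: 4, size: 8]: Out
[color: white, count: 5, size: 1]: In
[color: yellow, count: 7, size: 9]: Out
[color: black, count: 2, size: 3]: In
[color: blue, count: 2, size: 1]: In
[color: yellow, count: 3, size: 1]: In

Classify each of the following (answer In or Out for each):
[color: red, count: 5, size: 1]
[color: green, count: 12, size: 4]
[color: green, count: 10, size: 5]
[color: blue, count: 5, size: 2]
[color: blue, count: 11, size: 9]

In, Out, Out, In, Out

The classifier is using: size ≤ 4 AND count ≤ 5.
[color: red, count: 5, size: 1]: In (size = 1, count = 5).
[color: green, count: 12, size: 4]: Out (size = 4, count = 12).
[color: green, count: 10, size: 5]: Out (size = 5, count = 10).
[color: blue, count: 5, size: 2]: In (size = 2, count = 5).
[color: blue, count: 11, size: 9]: Out (size = 9, count = 11).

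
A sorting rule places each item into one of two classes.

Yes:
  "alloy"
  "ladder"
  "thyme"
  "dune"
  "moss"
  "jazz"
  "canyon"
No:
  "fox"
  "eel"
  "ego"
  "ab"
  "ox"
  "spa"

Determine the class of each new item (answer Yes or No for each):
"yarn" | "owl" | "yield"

Yes, No, Yes

A rule that fits every label: length ≥ 4 — true of each 'Yes' example, false of each 'No' one.
"yarn" → length 4 → Yes. "owl" → length 3 → No. "yield" → length 5 → Yes.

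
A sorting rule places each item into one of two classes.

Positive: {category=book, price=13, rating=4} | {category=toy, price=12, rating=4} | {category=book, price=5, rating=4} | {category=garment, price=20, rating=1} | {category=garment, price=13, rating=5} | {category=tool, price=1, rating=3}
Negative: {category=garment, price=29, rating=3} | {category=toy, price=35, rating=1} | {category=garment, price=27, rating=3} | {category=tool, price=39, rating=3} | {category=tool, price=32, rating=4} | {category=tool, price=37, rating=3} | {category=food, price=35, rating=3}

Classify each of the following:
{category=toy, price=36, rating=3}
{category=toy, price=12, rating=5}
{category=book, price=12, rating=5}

Negative, Positive, Positive

The common property of the 'Positive' items is: price ≤ 20. No 'Negative' item has it.
{category=toy, price=36, rating=3}: price = 36, doesn't match → Negative.
{category=toy, price=12, rating=5}: price = 12, has this property → Positive.
{category=book, price=12, rating=5}: price = 12, has this property → Positive.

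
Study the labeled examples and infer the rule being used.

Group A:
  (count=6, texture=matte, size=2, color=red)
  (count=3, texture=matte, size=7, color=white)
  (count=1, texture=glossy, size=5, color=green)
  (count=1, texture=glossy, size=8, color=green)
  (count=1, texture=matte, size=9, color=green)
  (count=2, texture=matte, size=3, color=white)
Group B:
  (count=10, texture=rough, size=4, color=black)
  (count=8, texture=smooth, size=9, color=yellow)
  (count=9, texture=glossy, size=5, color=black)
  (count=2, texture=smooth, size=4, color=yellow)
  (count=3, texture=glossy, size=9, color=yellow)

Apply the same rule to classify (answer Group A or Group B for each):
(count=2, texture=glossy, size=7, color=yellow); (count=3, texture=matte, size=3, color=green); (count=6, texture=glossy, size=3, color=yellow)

The distinguishing property — color is green OR texture is matte — holds for all the 'Group A' cases and none of the 'Group B' cases.
(count=2, texture=glossy, size=7, color=yellow): color is yellow, texture is glossy, doesn't match → Group B. (count=3, texture=matte, size=3, color=green): color is green, texture is matte, fits → Group A. (count=6, texture=glossy, size=3, color=yellow): color is yellow, texture is glossy, doesn't match → Group B.

Group B, Group A, Group B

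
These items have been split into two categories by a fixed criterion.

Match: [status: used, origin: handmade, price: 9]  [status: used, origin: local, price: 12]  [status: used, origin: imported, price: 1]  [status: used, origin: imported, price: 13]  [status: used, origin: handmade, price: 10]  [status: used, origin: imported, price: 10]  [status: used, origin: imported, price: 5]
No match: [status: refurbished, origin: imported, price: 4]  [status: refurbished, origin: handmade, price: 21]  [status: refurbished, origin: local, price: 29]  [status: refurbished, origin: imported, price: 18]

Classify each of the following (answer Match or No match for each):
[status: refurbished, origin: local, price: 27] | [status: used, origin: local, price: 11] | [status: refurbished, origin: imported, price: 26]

No match, Match, No match

Every 'Match' example satisfies: status is used. None of the 'No match' examples do.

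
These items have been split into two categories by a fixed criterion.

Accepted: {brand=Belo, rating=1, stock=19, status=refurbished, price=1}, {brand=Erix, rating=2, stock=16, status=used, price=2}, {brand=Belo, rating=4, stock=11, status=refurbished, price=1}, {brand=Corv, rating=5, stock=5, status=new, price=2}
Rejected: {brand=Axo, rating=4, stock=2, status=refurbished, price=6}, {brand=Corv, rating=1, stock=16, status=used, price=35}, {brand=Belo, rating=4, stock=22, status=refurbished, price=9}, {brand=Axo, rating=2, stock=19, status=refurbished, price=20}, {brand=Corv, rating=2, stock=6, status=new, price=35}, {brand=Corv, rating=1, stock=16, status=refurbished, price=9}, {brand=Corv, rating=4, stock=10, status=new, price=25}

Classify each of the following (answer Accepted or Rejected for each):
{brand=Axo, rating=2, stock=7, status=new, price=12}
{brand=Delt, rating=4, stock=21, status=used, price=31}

The common property of the 'Accepted' items is: price ≤ 2. No 'Rejected' item has it.
{brand=Axo, rating=2, stock=7, status=new, price=12} → price = 12 → Rejected.
{brand=Delt, rating=4, stock=21, status=used, price=31} → price = 31 → Rejected.

Rejected, Rejected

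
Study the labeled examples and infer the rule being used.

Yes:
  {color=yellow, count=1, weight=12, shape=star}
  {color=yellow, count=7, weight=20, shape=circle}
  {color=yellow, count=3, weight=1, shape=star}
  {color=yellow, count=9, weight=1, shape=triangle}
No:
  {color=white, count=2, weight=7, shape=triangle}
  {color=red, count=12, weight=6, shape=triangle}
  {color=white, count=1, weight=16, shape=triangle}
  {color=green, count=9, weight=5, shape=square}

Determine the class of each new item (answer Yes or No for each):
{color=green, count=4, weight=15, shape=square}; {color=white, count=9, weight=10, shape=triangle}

The pattern is that an item is 'Yes' exactly when: color is yellow.

No, No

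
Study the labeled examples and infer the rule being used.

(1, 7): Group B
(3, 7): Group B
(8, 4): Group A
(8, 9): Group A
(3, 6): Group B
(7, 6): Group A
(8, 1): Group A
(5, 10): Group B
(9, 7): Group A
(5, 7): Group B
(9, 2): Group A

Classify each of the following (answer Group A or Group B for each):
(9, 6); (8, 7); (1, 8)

Group A, Group A, Group B

Rule: first ≥ 6. This holds for each 'Group A' example and fails for each 'Group B' one.
(9, 6): first 9, meets the rule → Group A. (8, 7): first 8, meets the rule → Group A. (1, 8): first 1, fails this test → Group B.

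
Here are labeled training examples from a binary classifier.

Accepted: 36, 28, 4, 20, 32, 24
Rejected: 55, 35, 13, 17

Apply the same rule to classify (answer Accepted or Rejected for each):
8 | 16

Accepted, Accepted

A rule that fits every label: even — true of each 'Accepted' example, false of each 'Rejected' one.
8 → 8 is even → Accepted. 16 → 16 is even → Accepted.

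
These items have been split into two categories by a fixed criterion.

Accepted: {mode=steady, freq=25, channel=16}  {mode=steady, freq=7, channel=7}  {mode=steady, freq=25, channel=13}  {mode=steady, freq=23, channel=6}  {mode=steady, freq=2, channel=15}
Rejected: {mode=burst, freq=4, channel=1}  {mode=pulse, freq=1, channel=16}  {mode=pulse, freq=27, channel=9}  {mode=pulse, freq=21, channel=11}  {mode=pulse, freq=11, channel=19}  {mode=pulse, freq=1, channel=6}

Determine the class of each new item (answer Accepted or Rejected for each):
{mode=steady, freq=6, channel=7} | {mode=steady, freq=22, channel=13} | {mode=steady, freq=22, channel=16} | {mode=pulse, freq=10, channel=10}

One predicate separates the groups cleanly: mode is steady.
{mode=steady, freq=6, channel=7} → mode is steady → Accepted. {mode=steady, freq=22, channel=13} → mode is steady → Accepted. {mode=steady, freq=22, channel=16} → mode is steady → Accepted. {mode=pulse, freq=10, channel=10} → mode is pulse → Rejected.

Accepted, Accepted, Accepted, Rejected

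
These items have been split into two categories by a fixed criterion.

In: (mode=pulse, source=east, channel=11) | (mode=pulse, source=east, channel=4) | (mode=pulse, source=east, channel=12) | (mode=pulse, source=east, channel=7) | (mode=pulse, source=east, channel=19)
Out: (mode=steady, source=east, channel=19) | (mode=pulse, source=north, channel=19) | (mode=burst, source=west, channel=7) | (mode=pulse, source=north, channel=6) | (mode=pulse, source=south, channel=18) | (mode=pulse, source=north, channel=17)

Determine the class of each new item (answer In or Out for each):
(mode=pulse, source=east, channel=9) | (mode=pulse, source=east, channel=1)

In, In

Every 'In' example satisfies: source is east AND mode is pulse. None of the 'Out' examples do.
(mode=pulse, source=east, channel=9): source is east, mode is pulse, has this property → In. (mode=pulse, source=east, channel=1): source is east, mode is pulse, has this property → In.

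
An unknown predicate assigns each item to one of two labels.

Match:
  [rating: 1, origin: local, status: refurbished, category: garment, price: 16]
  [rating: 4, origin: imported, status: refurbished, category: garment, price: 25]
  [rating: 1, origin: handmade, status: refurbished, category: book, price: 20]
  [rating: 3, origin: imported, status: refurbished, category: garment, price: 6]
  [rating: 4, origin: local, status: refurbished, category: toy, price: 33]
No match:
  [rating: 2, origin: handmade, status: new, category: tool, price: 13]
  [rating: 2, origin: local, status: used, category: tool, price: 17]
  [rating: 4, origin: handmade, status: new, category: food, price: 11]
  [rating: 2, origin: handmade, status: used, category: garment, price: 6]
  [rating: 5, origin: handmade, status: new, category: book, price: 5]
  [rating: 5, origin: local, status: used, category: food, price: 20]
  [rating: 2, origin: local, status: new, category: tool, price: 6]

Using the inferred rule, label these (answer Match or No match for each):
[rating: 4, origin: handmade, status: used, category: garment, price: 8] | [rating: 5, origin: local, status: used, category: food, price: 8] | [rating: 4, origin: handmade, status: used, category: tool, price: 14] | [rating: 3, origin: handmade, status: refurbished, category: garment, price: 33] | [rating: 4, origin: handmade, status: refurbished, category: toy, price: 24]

No match, No match, No match, Match, Match

The distinguishing property — status is refurbished — holds for all the 'Match' cases and none of the 'No match' cases.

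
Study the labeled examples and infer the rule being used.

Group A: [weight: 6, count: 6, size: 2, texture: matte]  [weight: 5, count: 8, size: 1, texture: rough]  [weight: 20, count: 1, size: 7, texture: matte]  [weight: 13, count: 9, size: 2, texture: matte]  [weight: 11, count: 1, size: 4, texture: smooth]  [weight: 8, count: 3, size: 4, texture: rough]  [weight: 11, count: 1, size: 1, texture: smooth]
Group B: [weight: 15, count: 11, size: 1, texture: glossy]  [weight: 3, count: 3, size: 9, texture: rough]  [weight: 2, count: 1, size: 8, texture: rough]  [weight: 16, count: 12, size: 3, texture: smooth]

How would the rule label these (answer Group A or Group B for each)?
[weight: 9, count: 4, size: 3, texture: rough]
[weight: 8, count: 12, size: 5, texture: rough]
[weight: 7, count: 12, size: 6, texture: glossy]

The simplest hypothesis consistent with all the labels is: size ≤ 7 AND count ≤ 9.
[weight: 9, count: 4, size: 3, texture: rough]: size = 3, count = 4 — passes, so Group A.
[weight: 8, count: 12, size: 5, texture: rough]: size = 5, count = 12 — does not satisfy this, so Group B.
[weight: 7, count: 12, size: 6, texture: glossy]: size = 6, count = 12 — does not satisfy this, so Group B.

Group A, Group B, Group B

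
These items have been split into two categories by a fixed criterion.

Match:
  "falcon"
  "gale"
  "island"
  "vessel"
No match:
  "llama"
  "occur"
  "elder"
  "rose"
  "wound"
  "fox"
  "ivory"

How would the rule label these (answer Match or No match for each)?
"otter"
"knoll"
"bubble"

No match, No match, Match

The distinguishing property — even length AND contains 'l' — holds for all the 'Match' cases and none of the 'No match' cases.
"otter": No match (length 5, no 'l'). "knoll": No match (length 5, has 'l'). "bubble": Match (length 6, has 'l').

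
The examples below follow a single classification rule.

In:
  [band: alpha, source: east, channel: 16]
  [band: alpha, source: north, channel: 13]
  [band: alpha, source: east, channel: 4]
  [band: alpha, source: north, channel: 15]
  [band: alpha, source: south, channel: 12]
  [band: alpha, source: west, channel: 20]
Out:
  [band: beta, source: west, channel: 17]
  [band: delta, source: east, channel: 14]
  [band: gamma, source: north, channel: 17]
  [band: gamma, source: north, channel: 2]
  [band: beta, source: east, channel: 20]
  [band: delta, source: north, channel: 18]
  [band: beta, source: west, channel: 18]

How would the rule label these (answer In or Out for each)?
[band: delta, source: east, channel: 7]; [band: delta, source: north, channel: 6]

The distinguishing property — band is alpha — holds for all the 'In' cases and none of the 'Out' cases.
[band: delta, source: east, channel: 7]: band is delta, fails the rule → Out. [band: delta, source: north, channel: 6]: band is delta, fails the rule → Out.

Out, Out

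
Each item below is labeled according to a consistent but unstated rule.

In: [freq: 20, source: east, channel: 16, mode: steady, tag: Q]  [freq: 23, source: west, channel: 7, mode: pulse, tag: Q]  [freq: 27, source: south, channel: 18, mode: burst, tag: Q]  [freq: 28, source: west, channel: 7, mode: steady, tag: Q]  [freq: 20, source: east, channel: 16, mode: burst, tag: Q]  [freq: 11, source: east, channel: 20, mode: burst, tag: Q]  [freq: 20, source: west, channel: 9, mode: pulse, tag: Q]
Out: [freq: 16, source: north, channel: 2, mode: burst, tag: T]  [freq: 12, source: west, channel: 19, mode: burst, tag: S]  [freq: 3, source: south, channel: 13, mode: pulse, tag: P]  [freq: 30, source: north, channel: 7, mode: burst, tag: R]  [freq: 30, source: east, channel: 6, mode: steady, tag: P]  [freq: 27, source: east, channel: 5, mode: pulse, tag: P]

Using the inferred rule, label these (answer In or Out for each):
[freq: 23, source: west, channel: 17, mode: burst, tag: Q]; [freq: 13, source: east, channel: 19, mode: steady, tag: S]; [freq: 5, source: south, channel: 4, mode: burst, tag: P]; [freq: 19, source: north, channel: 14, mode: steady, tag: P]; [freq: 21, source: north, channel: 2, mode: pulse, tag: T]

The simplest hypothesis consistent with all the labels is: tag is Q.
[freq: 23, source: west, channel: 17, mode: burst, tag: Q]: In (tag is Q).
[freq: 13, source: east, channel: 19, mode: steady, tag: S]: Out (tag is S).
[freq: 5, source: south, channel: 4, mode: burst, tag: P]: Out (tag is P).
[freq: 19, source: north, channel: 14, mode: steady, tag: P]: Out (tag is P).
[freq: 21, source: north, channel: 2, mode: pulse, tag: T]: Out (tag is T).

In, Out, Out, Out, Out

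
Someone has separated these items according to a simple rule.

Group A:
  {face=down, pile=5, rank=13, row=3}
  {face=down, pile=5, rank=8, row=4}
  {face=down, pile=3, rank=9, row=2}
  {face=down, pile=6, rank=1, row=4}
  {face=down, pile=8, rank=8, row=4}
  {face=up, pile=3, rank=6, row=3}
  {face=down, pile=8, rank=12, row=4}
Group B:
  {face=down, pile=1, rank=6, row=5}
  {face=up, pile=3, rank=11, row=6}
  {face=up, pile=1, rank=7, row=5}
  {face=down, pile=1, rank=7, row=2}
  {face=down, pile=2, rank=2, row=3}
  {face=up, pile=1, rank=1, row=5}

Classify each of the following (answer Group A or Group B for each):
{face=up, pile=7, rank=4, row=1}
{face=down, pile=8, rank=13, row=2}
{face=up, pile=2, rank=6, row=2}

All 'Group A' examples share one property — row ≤ 4 AND pile ≥ 3 — and every 'Group B' example lacks it.
Group A: {face=up, pile=7, rank=4, row=1}, since row = 1, pile = 7. Group A: {face=down, pile=8, rank=13, row=2}, since row = 2, pile = 8. Group B: {face=up, pile=2, rank=6, row=2}, since row = 2, pile = 2.

Group A, Group A, Group B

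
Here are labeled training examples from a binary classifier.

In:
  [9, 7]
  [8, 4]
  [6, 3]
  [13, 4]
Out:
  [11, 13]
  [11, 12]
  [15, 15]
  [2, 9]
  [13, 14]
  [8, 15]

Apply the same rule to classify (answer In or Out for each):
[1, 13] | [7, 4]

Every 'In' example satisfies: first > second. None of the 'Out' examples do.
[1, 13]: 1 < 13 — fails the rule, so Out.
[7, 4]: 7 > 4 — checks out, so In.

Out, In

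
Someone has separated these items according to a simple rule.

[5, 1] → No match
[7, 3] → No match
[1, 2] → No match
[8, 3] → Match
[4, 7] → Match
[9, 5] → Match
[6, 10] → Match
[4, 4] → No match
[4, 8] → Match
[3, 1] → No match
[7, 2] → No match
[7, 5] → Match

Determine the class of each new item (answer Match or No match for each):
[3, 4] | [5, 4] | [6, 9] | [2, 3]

No match, No match, Match, No match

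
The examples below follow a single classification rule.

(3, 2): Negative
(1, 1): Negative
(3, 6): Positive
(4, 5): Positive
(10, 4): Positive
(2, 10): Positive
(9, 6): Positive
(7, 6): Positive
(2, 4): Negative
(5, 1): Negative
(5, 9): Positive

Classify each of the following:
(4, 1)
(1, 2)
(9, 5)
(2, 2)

The classifier is using: sum ≥ 9.

Negative, Negative, Positive, Negative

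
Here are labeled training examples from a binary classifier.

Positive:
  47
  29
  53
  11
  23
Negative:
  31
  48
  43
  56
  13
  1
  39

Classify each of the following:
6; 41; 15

Negative, Positive, Negative

Every 'Positive' example satisfies: ≡ 5 (mod 6). None of the 'Negative' examples do.
6: 6 mod 6 = 0, doesn't match → Negative.
41: 41 mod 6 = 5, checks out → Positive.
15: 15 mod 6 = 3, doesn't match → Negative.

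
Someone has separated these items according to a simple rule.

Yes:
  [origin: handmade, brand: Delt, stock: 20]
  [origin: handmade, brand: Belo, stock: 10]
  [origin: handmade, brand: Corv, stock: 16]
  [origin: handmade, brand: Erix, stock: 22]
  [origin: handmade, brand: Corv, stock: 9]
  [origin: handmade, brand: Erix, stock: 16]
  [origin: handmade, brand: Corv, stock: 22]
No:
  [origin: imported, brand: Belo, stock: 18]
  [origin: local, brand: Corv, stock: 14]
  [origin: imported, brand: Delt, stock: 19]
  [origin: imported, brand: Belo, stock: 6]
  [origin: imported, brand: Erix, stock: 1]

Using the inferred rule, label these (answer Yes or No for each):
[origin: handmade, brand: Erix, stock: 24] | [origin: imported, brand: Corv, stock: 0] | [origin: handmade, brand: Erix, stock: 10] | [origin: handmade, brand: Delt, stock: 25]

Yes, No, Yes, Yes

The distinguishing property — origin is handmade — holds for all the 'Yes' cases and none of the 'No' cases.
[origin: handmade, brand: Erix, stock: 24] → origin is handmade → Yes.
[origin: imported, brand: Corv, stock: 0] → origin is imported → No.
[origin: handmade, brand: Erix, stock: 10] → origin is handmade → Yes.
[origin: handmade, brand: Delt, stock: 25] → origin is handmade → Yes.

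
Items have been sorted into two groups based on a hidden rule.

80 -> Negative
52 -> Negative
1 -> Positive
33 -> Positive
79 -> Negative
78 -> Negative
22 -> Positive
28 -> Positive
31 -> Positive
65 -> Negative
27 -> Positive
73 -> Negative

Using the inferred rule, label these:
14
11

One predicate separates the groups cleanly: at most 33.
14: Positive (14 ≤ 33).
11: Positive (11 ≤ 33).

Positive, Positive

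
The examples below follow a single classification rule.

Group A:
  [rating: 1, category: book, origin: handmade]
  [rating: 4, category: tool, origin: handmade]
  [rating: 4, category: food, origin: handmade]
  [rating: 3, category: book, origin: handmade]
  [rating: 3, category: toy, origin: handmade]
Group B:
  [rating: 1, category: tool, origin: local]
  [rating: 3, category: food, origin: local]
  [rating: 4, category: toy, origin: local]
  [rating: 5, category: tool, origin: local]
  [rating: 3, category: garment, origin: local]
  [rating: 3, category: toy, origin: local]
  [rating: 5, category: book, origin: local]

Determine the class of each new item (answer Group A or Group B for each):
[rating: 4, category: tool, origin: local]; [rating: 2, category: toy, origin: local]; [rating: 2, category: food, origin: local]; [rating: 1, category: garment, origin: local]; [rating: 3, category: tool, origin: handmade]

A rule that fits every label: origin is handmade — true of each 'Group A' example, false of each 'Group B' one.
Group B: [rating: 4, category: tool, origin: local], since origin is local.
Group B: [rating: 2, category: toy, origin: local], since origin is local.
Group B: [rating: 2, category: food, origin: local], since origin is local.
Group B: [rating: 1, category: garment, origin: local], since origin is local.
Group A: [rating: 3, category: tool, origin: handmade], since origin is handmade.

Group B, Group B, Group B, Group B, Group A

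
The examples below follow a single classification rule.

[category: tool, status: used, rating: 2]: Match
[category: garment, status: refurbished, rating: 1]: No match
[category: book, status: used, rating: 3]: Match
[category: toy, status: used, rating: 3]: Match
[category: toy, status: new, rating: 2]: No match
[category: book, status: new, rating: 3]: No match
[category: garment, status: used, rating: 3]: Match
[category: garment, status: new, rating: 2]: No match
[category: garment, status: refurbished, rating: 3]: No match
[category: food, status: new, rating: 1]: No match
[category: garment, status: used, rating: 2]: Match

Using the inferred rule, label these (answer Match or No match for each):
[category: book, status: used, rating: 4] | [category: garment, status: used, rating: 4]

The classifier is using: status is used.
[category: book, status: used, rating: 4]: Match (status is used).
[category: garment, status: used, rating: 4]: Match (status is used).

Match, Match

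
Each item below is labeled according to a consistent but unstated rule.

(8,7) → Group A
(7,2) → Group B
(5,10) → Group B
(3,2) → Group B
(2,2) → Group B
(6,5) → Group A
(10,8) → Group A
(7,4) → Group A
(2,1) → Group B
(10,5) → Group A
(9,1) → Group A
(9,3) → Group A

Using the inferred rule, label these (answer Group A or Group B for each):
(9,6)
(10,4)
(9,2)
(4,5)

The classifier is using: first > second AND sum ≥ 10.
(9,6): Group A (9 > 6, 9+6 = 15).
(10,4): Group A (10 > 4, 10+4 = 14).
(9,2): Group A (9 > 2, 9+2 = 11).
(4,5): Group B (4 < 5, 4+5 = 9).

Group A, Group A, Group A, Group B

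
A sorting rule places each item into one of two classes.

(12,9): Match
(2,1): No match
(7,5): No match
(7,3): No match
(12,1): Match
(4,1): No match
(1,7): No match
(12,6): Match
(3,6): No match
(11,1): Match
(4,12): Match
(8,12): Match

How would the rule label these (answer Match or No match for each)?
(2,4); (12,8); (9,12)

No match, Match, Match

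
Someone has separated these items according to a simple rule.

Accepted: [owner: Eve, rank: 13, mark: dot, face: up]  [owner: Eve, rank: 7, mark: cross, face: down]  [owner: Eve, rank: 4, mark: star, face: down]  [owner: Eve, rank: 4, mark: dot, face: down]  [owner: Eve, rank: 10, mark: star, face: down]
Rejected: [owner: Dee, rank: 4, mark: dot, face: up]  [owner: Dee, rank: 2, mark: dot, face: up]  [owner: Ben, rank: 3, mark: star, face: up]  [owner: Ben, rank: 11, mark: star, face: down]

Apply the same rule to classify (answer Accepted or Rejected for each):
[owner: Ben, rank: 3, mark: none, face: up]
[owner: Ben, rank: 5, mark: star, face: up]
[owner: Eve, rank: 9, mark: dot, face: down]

The simplest hypothesis consistent with all the labels is: owner is Eve.
[owner: Ben, rank: 3, mark: none, face: up]: Rejected (owner is Ben). [owner: Ben, rank: 5, mark: star, face: up]: Rejected (owner is Ben). [owner: Eve, rank: 9, mark: dot, face: down]: Accepted (owner is Eve).

Rejected, Rejected, Accepted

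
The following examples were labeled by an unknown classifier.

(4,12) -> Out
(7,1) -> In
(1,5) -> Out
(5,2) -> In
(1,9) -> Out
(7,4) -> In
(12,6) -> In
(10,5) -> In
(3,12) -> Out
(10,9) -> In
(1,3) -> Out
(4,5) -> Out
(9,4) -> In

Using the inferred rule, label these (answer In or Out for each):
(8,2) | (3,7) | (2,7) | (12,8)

In, Out, Out, In

The pattern is that an item is 'In' exactly when: first > second.
(8,2): 8 > 2 — qualifies, so In.
(3,7): 3 < 7 — doesn't match, so Out.
(2,7): 2 < 7 — doesn't match, so Out.
(12,8): 12 > 8 — qualifies, so In.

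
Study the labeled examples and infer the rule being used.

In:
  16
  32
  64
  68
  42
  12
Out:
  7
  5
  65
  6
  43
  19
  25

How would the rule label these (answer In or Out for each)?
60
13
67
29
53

The common property of the 'In' items is: even AND at least 7. No 'Out' item has it.

In, Out, Out, Out, Out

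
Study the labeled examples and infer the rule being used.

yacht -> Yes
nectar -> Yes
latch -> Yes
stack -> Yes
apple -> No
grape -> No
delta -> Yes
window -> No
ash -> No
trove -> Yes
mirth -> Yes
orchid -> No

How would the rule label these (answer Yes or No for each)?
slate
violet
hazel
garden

Every 'Yes' example satisfies: contains 't'. None of the 'No' examples do.
Yes: slate, since has 't'. Yes: violet, since has 't'. No: hazel, since no 't'. No: garden, since no 't'.

Yes, Yes, No, No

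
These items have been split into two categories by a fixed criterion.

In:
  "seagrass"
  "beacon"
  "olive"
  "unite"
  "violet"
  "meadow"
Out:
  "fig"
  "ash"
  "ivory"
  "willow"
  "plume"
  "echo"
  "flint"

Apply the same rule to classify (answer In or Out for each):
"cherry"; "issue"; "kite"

The rule appears to be: has ≥ 3 vowels.

Out, In, Out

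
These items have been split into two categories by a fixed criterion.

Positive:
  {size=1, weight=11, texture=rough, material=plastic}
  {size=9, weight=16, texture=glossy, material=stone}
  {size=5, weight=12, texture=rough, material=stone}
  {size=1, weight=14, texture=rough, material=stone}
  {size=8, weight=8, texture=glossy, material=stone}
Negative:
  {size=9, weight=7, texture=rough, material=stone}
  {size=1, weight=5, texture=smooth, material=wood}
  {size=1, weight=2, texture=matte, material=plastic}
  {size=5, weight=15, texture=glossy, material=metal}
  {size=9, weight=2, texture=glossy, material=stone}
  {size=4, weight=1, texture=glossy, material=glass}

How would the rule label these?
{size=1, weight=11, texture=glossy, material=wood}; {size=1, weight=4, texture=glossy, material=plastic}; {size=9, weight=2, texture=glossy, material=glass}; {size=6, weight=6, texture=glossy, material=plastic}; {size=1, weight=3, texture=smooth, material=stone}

The pattern is that an item is 'Positive' exactly when: weight ≥ 8 AND weight ≠ 15.

Positive, Negative, Negative, Negative, Negative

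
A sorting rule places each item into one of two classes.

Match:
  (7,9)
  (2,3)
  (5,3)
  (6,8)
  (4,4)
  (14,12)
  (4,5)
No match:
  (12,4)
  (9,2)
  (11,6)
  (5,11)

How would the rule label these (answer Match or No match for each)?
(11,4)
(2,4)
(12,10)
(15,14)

No match, Match, Match, Match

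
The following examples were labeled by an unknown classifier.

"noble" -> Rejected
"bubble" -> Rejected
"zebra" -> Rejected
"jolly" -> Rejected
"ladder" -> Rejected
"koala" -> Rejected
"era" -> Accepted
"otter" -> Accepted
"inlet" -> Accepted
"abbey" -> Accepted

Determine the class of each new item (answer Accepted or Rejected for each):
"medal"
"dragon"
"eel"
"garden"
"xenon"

The pattern is that an item is 'Accepted' exactly when: starts with a vowel.

Rejected, Rejected, Accepted, Rejected, Rejected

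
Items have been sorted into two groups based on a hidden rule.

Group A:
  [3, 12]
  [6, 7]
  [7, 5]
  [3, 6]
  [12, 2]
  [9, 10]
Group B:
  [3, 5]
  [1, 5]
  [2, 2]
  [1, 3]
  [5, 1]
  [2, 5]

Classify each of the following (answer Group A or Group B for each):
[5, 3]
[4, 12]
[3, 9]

Group B, Group A, Group A

A rule that fits every label: sum ≥ 9 — true of each 'Group A' example, false of each 'Group B' one.
[5, 3]: 5+3 = 8, fails the rule → Group B. [4, 12]: 4+12 = 16, qualifies → Group A. [3, 9]: 3+9 = 12, qualifies → Group A.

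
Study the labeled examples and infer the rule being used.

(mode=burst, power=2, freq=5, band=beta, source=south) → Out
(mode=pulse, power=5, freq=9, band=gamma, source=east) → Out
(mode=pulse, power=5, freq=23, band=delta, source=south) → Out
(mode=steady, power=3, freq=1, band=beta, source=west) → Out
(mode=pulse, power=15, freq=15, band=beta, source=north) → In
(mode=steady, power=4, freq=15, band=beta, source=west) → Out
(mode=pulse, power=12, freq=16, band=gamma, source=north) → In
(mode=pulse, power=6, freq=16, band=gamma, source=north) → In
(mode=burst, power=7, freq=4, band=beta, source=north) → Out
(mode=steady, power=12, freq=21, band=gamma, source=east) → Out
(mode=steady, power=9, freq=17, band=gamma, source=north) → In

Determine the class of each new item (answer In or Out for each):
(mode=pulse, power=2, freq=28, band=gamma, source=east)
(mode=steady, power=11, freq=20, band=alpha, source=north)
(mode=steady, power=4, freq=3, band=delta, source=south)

Out, In, Out

The common property of the 'In' items is: source is north AND freq ≥ 5. No 'Out' item has it.
(mode=pulse, power=2, freq=28, band=gamma, source=east): source is east, freq = 28 — fails this test, so Out.
(mode=steady, power=11, freq=20, band=alpha, source=north): source is north, freq = 20 — satisfies this, so In.
(mode=steady, power=4, freq=3, band=delta, source=south): source is south, freq = 3 — fails this test, so Out.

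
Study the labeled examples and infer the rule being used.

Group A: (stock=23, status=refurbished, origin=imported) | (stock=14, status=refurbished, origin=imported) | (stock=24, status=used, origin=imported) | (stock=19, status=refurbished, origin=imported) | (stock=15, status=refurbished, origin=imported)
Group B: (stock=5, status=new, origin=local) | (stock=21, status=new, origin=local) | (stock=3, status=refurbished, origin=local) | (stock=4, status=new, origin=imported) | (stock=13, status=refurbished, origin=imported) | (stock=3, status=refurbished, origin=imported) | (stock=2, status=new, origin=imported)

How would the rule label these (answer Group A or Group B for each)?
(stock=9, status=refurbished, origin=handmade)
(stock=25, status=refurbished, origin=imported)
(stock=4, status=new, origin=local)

The rule appears to be: origin is imported AND stock ≥ 14.

Group B, Group A, Group B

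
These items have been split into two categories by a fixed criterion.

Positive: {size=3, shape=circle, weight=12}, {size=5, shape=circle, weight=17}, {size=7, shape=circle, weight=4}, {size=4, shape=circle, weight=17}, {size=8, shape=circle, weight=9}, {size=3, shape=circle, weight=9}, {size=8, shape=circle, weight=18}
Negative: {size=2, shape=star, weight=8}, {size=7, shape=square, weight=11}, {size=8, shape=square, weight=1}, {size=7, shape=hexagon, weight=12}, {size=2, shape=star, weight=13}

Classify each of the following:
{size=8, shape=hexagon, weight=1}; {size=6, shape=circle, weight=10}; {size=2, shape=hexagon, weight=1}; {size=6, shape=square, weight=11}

The common property of the 'Positive' items is: shape is circle. No 'Negative' item has it.
{size=8, shape=hexagon, weight=1} → shape is hexagon → Negative. {size=6, shape=circle, weight=10} → shape is circle → Positive. {size=2, shape=hexagon, weight=1} → shape is hexagon → Negative. {size=6, shape=square, weight=11} → shape is square → Negative.

Negative, Positive, Negative, Negative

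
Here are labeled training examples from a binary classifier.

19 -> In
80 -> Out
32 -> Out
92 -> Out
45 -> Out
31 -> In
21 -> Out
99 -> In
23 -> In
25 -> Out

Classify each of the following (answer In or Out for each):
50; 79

Out, In

The common property of the 'In' items is: ≡ 3 (mod 4). No 'Out' item has it.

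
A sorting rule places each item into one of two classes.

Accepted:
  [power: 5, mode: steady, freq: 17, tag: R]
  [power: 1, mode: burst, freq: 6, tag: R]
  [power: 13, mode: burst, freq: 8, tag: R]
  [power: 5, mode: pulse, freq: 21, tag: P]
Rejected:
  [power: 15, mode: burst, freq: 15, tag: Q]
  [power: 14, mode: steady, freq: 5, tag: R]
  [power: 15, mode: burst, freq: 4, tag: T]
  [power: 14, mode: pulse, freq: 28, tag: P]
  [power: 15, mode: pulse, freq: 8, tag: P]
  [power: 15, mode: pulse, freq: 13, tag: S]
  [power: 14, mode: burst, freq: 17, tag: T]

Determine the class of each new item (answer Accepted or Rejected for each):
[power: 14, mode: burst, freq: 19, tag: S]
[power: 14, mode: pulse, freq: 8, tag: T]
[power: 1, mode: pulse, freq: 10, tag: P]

Rejected, Rejected, Accepted

The simplest hypothesis consistent with all the labels is: power ≤ 13.
[power: 14, mode: burst, freq: 19, tag: S] → power = 14 → Rejected.
[power: 14, mode: pulse, freq: 8, tag: T] → power = 14 → Rejected.
[power: 1, mode: pulse, freq: 10, tag: P] → power = 1 → Accepted.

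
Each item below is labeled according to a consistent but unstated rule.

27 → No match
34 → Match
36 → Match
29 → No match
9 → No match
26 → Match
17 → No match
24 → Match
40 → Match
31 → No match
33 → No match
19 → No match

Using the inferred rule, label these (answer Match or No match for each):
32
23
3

'Match' ⟺ even.
32: Match (32 is even). 23: No match (23 is odd). 3: No match (3 is odd).

Match, No match, No match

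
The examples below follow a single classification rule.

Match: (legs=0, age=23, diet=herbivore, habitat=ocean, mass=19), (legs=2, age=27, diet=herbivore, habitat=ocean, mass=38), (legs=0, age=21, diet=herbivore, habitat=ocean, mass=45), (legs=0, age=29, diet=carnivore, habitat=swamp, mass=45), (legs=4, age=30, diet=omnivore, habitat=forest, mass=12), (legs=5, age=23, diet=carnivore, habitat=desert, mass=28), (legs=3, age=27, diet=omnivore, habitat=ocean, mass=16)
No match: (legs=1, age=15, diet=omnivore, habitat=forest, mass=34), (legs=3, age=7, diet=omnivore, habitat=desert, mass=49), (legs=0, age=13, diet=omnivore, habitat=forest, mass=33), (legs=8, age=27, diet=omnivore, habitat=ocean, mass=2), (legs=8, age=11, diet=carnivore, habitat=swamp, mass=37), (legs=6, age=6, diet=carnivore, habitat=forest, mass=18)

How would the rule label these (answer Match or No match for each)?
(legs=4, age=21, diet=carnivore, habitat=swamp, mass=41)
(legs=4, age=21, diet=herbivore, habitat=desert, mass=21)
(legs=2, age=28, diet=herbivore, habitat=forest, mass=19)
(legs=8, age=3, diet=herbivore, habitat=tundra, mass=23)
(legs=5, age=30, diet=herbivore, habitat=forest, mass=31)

The simplest hypothesis consistent with all the labels is: age ≥ 21 AND legs ≤ 5.
(legs=4, age=21, diet=carnivore, habitat=swamp, mass=41): age = 21, legs = 4, meets the rule → Match. (legs=4, age=21, diet=herbivore, habitat=desert, mass=21): age = 21, legs = 4, meets the rule → Match. (legs=2, age=28, diet=herbivore, habitat=forest, mass=19): age = 28, legs = 2, meets the rule → Match. (legs=8, age=3, diet=herbivore, habitat=tundra, mass=23): age = 3, legs = 8, does not fit → No match. (legs=5, age=30, diet=herbivore, habitat=forest, mass=31): age = 30, legs = 5, meets the rule → Match.

Match, Match, Match, No match, Match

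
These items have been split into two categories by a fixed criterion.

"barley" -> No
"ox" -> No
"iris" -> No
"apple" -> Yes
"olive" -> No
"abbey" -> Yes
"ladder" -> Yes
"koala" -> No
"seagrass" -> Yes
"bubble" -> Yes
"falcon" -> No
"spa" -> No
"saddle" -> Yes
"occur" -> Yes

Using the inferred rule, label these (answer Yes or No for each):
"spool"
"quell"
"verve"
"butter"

Yes, Yes, No, Yes

Rule: has a double letter. This holds for each 'Yes' example and fails for each 'No' one.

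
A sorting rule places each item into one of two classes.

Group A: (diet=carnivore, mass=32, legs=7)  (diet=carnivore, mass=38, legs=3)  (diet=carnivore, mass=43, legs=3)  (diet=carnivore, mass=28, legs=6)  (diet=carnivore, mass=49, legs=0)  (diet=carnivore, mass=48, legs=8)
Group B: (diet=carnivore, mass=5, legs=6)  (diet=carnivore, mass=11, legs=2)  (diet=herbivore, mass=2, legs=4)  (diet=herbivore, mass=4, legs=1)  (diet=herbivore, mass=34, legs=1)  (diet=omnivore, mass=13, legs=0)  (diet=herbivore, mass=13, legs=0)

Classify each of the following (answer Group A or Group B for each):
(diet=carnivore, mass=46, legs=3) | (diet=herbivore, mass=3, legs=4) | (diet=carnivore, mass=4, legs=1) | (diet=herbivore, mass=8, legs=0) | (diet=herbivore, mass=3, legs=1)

All 'Group A' examples share one property — diet is carnivore AND mass ≥ 13 — and every 'Group B' example lacks it.
(diet=carnivore, mass=46, legs=3): Group A (diet is carnivore, mass = 46). (diet=herbivore, mass=3, legs=4): Group B (diet is herbivore, mass = 3). (diet=carnivore, mass=4, legs=1): Group B (diet is carnivore, mass = 4). (diet=herbivore, mass=8, legs=0): Group B (diet is herbivore, mass = 8). (diet=herbivore, mass=3, legs=1): Group B (diet is herbivore, mass = 3).

Group A, Group B, Group B, Group B, Group B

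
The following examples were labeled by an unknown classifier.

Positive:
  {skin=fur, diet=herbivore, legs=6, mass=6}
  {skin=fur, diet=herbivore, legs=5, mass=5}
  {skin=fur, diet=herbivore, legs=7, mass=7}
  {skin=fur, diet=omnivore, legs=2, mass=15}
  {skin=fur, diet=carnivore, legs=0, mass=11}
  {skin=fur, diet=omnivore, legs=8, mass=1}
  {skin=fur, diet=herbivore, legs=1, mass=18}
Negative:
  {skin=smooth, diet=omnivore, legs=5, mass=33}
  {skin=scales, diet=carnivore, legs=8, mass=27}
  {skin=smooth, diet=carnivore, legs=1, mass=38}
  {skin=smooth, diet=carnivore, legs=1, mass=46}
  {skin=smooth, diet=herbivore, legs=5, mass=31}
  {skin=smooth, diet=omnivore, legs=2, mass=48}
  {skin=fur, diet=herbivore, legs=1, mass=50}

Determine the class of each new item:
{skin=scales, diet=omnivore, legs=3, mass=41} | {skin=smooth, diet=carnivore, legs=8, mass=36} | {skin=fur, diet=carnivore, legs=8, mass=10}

Negative, Negative, Positive

A rule that fits every label: mass ≤ 18 — true of each 'Positive' example, false of each 'Negative' one.
{skin=scales, diet=omnivore, legs=3, mass=41}: Negative (mass = 41). {skin=smooth, diet=carnivore, legs=8, mass=36}: Negative (mass = 36). {skin=fur, diet=carnivore, legs=8, mass=10}: Positive (mass = 10).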